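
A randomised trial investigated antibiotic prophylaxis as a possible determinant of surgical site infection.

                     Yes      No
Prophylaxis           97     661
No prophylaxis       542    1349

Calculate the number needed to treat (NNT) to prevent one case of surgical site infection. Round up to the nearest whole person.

7

Risk in treated group = 97/758 = 0.12797; risk in control = 542/1891 = 0.28662.
Absolute risk reduction = 0.28662 − 0.12797 = 0.15865
NNT = 1 / ARR = 1 / 0.15865 = 6.303 → round up → 7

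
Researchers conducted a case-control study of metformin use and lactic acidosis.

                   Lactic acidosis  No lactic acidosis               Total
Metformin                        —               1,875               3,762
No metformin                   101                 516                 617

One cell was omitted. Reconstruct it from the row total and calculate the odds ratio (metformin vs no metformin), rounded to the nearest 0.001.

5.142

The missing cell is in the exposed row: 3762 − 1875 = 1887.
So a = 1887, b = 1875, c = 101, d = 516.
OR = (a·d)/(b·c) = (1887 × 516) / (1875 × 101) = 973692 / 189375 = 5.14161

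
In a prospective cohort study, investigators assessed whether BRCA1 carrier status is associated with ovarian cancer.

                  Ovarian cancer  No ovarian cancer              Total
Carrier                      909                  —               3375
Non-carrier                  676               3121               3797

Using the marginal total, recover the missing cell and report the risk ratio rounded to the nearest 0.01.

1.51

The missing cell is in the exposed row: 3375 − 909 = 2466.
So a = 909, b = 2466, c = 676, d = 3121.
RR = [a/(a+b)] / [c/(c+d)] = (909/3375) / (676/3797) = 0.26933/0.17804 = 1.51281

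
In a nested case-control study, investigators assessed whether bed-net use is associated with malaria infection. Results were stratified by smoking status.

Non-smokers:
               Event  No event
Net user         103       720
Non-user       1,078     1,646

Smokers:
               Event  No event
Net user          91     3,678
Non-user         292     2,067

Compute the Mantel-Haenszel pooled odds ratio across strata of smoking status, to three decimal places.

0.199

OR_MH = Σ(aᵢdᵢ/nᵢ) / Σ(bᵢcᵢ/nᵢ), where nᵢ is the stratum total.
Stratum 1 (Non-smokers): n = 3547; a·d/n = 103·1646/3547 = 47.7976; b·c/n = 720·1078/3547 = 218.8215
Stratum 2 (Smokers): n = 6128; a·d/n = 91·2067/6128 = 30.6947; b·c/n = 3678·292/6128 = 175.2572
OR_MH = (47.7976 + 30.6947) / (218.8215 + 175.2572) = 78.4923 / 394.0787 = 0.19918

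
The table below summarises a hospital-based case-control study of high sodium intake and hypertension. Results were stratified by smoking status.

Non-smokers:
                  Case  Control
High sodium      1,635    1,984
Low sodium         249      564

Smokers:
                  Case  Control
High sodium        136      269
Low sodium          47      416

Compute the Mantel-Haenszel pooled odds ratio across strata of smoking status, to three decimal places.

2.168

OR_MH = Σ(aᵢdᵢ/nᵢ) / Σ(bᵢcᵢ/nᵢ), where nᵢ is the stratum total.
Stratum 1 (Non-smokers): n = 4432; a·d/n = 1635·564/4432 = 208.0641; b·c/n = 1984·249/4432 = 111.4657
Stratum 2 (Smokers): n = 868; a·d/n = 136·416/868 = 65.1797; b·c/n = 269·47/868 = 14.5657
OR_MH = (208.0641 + 65.1797) / (111.4657 + 14.5657) = 273.2438 / 126.0314 = 2.16806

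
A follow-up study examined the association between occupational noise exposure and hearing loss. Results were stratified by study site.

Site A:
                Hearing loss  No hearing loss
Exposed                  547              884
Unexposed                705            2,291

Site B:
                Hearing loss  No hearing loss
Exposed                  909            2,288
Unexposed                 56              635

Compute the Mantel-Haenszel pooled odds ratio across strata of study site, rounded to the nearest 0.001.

OR_MH = Σ(aᵢdᵢ/nᵢ) / Σ(bᵢcᵢ/nᵢ), where nᵢ is the stratum total.
Stratum 1 (Site A): n = 4427; a·d/n = 547·2291/4427 = 283.0759; b·c/n = 884·705/4427 = 140.7770
Stratum 2 (Site B): n = 3888; a·d/n = 909·635/3888 = 148.4606; b·c/n = 2288·56/3888 = 32.9547
OR_MH = (283.0759 + 148.4606) / (140.7770 + 32.9547) = 431.5365 / 173.7318 = 2.48392

2.484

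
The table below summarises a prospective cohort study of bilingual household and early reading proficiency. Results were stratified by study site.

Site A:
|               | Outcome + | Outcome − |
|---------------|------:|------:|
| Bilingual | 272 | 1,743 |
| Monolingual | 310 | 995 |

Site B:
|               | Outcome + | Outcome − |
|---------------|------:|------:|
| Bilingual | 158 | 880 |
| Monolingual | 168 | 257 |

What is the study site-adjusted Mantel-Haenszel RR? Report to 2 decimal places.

RR_MH = Σ(aᵢ·n₀ᵢ/nᵢ) / Σ(cᵢ·n₁ᵢ/nᵢ), with n₁ᵢ = aᵢ+bᵢ (exposed), n₀ᵢ = cᵢ+dᵢ (unexposed), nᵢ = n₁ᵢ+n₀ᵢ.
Stratum 1 (Site A): n₁ = 2015, n₀ = 1305, n = 3320; a·n₀/n = 272·1305/3320 = 106.9157; c·n₁/n = 310·2015/3320 = 188.1476
Stratum 2 (Site B): n₁ = 1038, n₀ = 425, n = 1463; a·n₀/n = 158·425/1463 = 45.8988; c·n₁/n = 168·1038/1463 = 119.1962
RR_MH = (106.9157 + 45.8988) / (188.1476 + 119.1962) = 152.8145 / 307.3438 = 0.49721

0.50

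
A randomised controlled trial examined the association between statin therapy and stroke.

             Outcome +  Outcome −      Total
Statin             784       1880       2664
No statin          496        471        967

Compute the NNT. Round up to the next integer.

Risk in treated group = 784/2664 = 0.29429; risk in control = 496/967 = 0.51293.
Absolute risk reduction = 0.51293 − 0.29429 = 0.21863
NNT = 1 / ARR = 1 / 0.21863 = 4.574 → round up → 5

5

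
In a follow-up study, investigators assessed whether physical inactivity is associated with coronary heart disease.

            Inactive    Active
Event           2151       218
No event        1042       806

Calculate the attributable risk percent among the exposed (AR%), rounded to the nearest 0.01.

Reading the table with exposure as columns: a = 2151 (Inactive, case), b = 1042 (Inactive, non-case), c = 218 (Active, case), d = 806.
Risk in exposed = 2151/3193 = 0.67366; risk in unexposed = 218/1024 = 0.21289.
RR = 0.67366/0.21289 = 3.16435
AR% = (RR − 1)/RR × 100 = (3.16435 − 1)/3.16435 × 100 = 68.3980%

68.40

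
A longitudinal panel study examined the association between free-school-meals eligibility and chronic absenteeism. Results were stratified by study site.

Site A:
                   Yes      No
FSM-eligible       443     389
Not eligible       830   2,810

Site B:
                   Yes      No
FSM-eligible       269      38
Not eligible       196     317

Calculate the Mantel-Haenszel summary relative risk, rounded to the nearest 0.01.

RR_MH = Σ(aᵢ·n₀ᵢ/nᵢ) / Σ(cᵢ·n₁ᵢ/nᵢ), with n₁ᵢ = aᵢ+bᵢ (exposed), n₀ᵢ = cᵢ+dᵢ (unexposed), nᵢ = n₁ᵢ+n₀ᵢ.
Stratum 1 (Site A): n₁ = 832, n₀ = 3640, n = 4472; a·n₀/n = 443·3640/4472 = 360.5814; c·n₁/n = 830·832/4472 = 154.4186
Stratum 2 (Site B): n₁ = 307, n₀ = 513, n = 820; a·n₀/n = 269·513/820 = 168.2890; c·n₁/n = 196·307/820 = 73.3805
RR_MH = (360.5814 + 168.2890) / (154.4186 + 73.3805) = 528.8704 / 227.7991 = 2.32165

2.32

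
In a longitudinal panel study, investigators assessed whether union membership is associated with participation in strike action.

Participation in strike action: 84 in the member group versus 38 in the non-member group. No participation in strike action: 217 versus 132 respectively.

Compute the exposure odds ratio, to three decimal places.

1.345

From the description: a = 84, b = 217, c = 38, d = 132.
OR = (a·d)/(b·c) = (84 × 132) / (217 × 38) = 11088 / 8246 = 1.34465
The odds of participation in strike action are about 1.34 times as high in the member group.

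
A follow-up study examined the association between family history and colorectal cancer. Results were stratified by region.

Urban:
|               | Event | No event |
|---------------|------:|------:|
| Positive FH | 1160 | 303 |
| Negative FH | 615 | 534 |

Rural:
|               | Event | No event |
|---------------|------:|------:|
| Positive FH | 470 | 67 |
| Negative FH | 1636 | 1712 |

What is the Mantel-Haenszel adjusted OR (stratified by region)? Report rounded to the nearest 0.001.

OR_MH = Σ(aᵢdᵢ/nᵢ) / Σ(bᵢcᵢ/nᵢ), where nᵢ is the stratum total.
Stratum 1 (Urban): n = 2612; a·d/n = 1160·534/2612 = 237.1516; b·c/n = 303·615/2612 = 71.3419
Stratum 2 (Rural): n = 3885; a·d/n = 470·1712/3885 = 207.1145; b·c/n = 67·1636/3885 = 28.2142
OR_MH = (237.1516 + 207.1145) / (71.3419 + 28.2142) = 444.2662 / 99.5560 = 4.46247

4.462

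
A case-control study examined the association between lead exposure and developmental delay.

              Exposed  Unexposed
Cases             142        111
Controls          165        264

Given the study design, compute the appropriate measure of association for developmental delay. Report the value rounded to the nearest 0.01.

2.05

Reading the table with exposure as columns: a = 142 (Exposed, case), b = 165 (Exposed, non-case), c = 111 (Unexposed, case), d = 264.
This is a case-control study: participants were sampled on outcome status, so risks in the source population cannot be estimated directly — relative risk is not valid here. The odds ratio is the appropriate measure.
OR = (a·d)/(b·c) = (142 × 264) / (165 × 111) = 37488 / 18315 = 2.04685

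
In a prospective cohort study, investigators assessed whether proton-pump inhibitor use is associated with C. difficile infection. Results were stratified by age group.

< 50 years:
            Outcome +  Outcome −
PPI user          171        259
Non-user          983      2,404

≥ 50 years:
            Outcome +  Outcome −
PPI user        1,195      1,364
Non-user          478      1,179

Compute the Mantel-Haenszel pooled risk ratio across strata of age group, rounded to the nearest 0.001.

1.550

RR_MH = Σ(aᵢ·n₀ᵢ/nᵢ) / Σ(cᵢ·n₁ᵢ/nᵢ), with n₁ᵢ = aᵢ+bᵢ (exposed), n₀ᵢ = cᵢ+dᵢ (unexposed), nᵢ = n₁ᵢ+n₀ᵢ.
Stratum 1 (< 50 years): n₁ = 430, n₀ = 3387, n = 3817; a·n₀/n = 171·3387/3817 = 151.7362; c·n₁/n = 983·430/3817 = 110.7388
Stratum 2 (≥ 50 years): n₁ = 2559, n₀ = 1657, n = 4216; a·n₀/n = 1195·1657/4216 = 469.6667; c·n₁/n = 478·2559/4216 = 290.1333
RR_MH = (151.7362 + 469.6667) / (110.7388 + 290.1333) = 621.4029 / 400.8721 = 1.55013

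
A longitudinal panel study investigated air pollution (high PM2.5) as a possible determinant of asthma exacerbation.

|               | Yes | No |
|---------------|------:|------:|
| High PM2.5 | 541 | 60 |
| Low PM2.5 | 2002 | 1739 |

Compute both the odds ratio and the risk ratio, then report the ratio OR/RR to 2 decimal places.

Cells: a = 541, b = 60, c = 2002, d = 1739.
OR = (541·1739)/(60·2002) = 940799/120120 = 7.83216
Risk in exposed = 541/601 = 0.90017; risk in unexposed = 2002/3741 = 0.53515; RR = 1.68208
OR/RR = 7.83216 / 1.68208 = 4.65624
The outcome is not rare, so the OR lies further from 1 than the RR.

4.66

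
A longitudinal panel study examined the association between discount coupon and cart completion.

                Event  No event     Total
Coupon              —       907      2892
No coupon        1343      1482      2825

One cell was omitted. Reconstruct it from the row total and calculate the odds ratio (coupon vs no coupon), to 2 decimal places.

2.42

The missing cell is in the exposed row: 2892 − 907 = 1985.
So a = 1985, b = 907, c = 1343, d = 1482.
OR = (a·d)/(b·c) = (1985 × 1482) / (907 × 1343) = 2941770 / 1218101 = 2.41505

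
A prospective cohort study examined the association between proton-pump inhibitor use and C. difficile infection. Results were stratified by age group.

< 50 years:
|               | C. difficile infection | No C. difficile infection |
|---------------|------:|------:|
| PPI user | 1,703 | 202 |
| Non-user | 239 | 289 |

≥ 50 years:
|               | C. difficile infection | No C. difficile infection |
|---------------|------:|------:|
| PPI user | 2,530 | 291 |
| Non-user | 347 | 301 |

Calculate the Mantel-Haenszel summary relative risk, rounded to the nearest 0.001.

1.794

RR_MH = Σ(aᵢ·n₀ᵢ/nᵢ) / Σ(cᵢ·n₁ᵢ/nᵢ), with n₁ᵢ = aᵢ+bᵢ (exposed), n₀ᵢ = cᵢ+dᵢ (unexposed), nᵢ = n₁ᵢ+n₀ᵢ.
Stratum 1 (< 50 years): n₁ = 1905, n₀ = 528, n = 2433; a·n₀/n = 1703·528/2433 = 369.5783; c·n₁/n = 239·1905/2433 = 187.1332
Stratum 2 (≥ 50 years): n₁ = 2821, n₀ = 648, n = 3469; a·n₀/n = 2530·648/3469 = 472.5973; c·n₁/n = 347·2821/3469 = 282.1813
RR_MH = (369.5783 + 472.5973) / (187.1332 + 282.1813) = 842.1756 / 469.3145 = 1.79448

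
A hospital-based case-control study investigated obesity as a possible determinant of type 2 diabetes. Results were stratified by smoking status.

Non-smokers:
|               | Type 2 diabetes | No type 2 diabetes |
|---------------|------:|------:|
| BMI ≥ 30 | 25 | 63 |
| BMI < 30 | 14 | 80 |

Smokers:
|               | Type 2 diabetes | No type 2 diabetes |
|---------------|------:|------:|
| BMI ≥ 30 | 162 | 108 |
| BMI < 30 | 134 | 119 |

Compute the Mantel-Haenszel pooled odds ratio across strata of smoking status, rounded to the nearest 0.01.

OR_MH = Σ(aᵢdᵢ/nᵢ) / Σ(bᵢcᵢ/nᵢ), where nᵢ is the stratum total.
Stratum 1 (Non-smokers): n = 182; a·d/n = 25·80/182 = 10.9890; b·c/n = 63·14/182 = 4.8462
Stratum 2 (Smokers): n = 523; a·d/n = 162·119/523 = 36.8604; b·c/n = 108·134/523 = 27.6711
OR_MH = (10.9890 + 36.8604) / (4.8462 + 27.6711) = 47.8494 / 32.5173 = 1.47151

1.47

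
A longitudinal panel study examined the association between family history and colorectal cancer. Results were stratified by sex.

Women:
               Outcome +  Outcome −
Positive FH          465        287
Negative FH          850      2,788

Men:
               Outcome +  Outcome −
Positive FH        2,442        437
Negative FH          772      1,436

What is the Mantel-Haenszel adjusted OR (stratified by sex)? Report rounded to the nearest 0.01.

8.08

OR_MH = Σ(aᵢdᵢ/nᵢ) / Σ(bᵢcᵢ/nᵢ), where nᵢ is the stratum total.
Stratum 1 (Women): n = 4390; a·d/n = 465·2788/4390 = 295.3121; b·c/n = 287·850/4390 = 55.5695
Stratum 2 (Men): n = 5087; a·d/n = 2442·1436/5087 = 689.3477; b·c/n = 437·772/5087 = 66.3189
OR_MH = (295.3121 + 689.3477) / (55.5695 + 66.3189) = 984.6598 / 121.8883 = 8.07838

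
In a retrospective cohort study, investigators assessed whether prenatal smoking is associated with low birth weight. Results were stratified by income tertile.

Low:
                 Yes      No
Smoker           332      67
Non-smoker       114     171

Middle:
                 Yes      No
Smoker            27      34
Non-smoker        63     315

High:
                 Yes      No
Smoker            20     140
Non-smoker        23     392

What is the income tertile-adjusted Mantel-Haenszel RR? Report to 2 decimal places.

2.16

RR_MH = Σ(aᵢ·n₀ᵢ/nᵢ) / Σ(cᵢ·n₁ᵢ/nᵢ), with n₁ᵢ = aᵢ+bᵢ (exposed), n₀ᵢ = cᵢ+dᵢ (unexposed), nᵢ = n₁ᵢ+n₀ᵢ.
Stratum 1 (Low): n₁ = 399, n₀ = 285, n = 684; a·n₀/n = 332·285/684 = 138.3333; c·n₁/n = 114·399/684 = 66.5000
Stratum 2 (Middle): n₁ = 61, n₀ = 378, n = 439; a·n₀/n = 27·378/439 = 23.2483; c·n₁/n = 63·61/439 = 8.7540
Stratum 3 (High): n₁ = 160, n₀ = 415, n = 575; a·n₀/n = 20·415/575 = 14.4348; c·n₁/n = 23·160/575 = 6.4000
RR_MH = (138.3333 + 23.2483 + 14.4348) / (66.5000 + 8.7540 + 6.4000) = 176.0164 / 81.6540 = 2.15564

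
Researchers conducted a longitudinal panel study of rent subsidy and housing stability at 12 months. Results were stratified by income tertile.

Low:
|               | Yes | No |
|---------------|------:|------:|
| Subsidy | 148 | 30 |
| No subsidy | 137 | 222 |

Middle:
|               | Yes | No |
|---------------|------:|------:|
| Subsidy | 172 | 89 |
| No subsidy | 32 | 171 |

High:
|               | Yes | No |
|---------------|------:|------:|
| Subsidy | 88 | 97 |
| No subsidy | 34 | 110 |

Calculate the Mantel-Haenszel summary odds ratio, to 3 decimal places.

OR_MH = Σ(aᵢdᵢ/nᵢ) / Σ(bᵢcᵢ/nᵢ), where nᵢ is the stratum total.
Stratum 1 (Low): n = 537; a·d/n = 148·222/537 = 61.1844; b·c/n = 30·137/537 = 7.6536
Stratum 2 (Middle): n = 464; a·d/n = 172·171/464 = 63.3879; b·c/n = 89·32/464 = 6.1379
Stratum 3 (High): n = 329; a·d/n = 88·110/329 = 29.4225; b·c/n = 97·34/329 = 10.0243
OR_MH = (61.1844 + 63.3879 + 29.4225) / (7.6536 + 6.1379 + 10.0243) = 153.9948 / 23.8159 = 6.46606

6.466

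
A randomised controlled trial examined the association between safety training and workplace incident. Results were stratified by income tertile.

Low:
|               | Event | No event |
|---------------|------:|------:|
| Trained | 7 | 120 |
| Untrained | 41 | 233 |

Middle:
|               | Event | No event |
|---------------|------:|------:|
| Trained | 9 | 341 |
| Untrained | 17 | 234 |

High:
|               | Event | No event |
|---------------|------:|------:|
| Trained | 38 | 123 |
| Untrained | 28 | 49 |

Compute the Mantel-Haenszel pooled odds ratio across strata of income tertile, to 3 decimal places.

OR_MH = Σ(aᵢdᵢ/nᵢ) / Σ(bᵢcᵢ/nᵢ), where nᵢ is the stratum total.
Stratum 1 (Low): n = 401; a·d/n = 7·233/401 = 4.0673; b·c/n = 120·41/401 = 12.2693
Stratum 2 (Middle): n = 601; a·d/n = 9·234/601 = 3.5042; b·c/n = 341·17/601 = 9.6456
Stratum 3 (High): n = 238; a·d/n = 38·49/238 = 7.8235; b·c/n = 123·28/238 = 14.4706
OR_MH = (4.0673 + 3.5042 + 7.8235) / (12.2693 + 9.6456 + 14.4706) = 15.3950 / 36.3855 = 0.42311

0.423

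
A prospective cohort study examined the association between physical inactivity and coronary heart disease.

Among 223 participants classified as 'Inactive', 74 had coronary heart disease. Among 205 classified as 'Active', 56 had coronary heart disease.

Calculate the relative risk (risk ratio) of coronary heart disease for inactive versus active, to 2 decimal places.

1.21

From the description: a = 74, b = 149, c = 56, d = 149.
Risk in exposed = 74/223 = 0.33184; risk in unexposed = 56/205 = 0.27317.
RR = 0.33184 / 0.27317 = 1.21477
The risk among the exposed is 1.21 times that among the unexposed.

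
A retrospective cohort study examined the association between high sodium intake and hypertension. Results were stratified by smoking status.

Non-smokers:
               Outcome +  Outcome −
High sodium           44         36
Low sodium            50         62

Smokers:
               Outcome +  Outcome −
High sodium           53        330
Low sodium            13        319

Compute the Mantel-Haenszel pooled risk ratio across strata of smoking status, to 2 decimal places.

RR_MH = Σ(aᵢ·n₀ᵢ/nᵢ) / Σ(cᵢ·n₁ᵢ/nᵢ), with n₁ᵢ = aᵢ+bᵢ (exposed), n₀ᵢ = cᵢ+dᵢ (unexposed), nᵢ = n₁ᵢ+n₀ᵢ.
Stratum 1 (Non-smokers): n₁ = 80, n₀ = 112, n = 192; a·n₀/n = 44·112/192 = 25.6667; c·n₁/n = 50·80/192 = 20.8333
Stratum 2 (Smokers): n₁ = 383, n₀ = 332, n = 715; a·n₀/n = 53·332/715 = 24.6098; c·n₁/n = 13·383/715 = 6.9636
RR_MH = (25.6667 + 24.6098) / (20.8333 + 6.9636) = 50.2765 / 27.7970 = 1.80870

1.81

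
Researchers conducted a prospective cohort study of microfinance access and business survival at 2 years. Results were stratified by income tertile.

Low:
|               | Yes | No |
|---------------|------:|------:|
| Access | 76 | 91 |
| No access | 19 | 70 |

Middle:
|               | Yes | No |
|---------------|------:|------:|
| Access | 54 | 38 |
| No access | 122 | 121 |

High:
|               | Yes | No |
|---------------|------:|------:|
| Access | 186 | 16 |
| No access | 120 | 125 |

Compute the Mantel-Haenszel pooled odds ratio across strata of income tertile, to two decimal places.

3.71

OR_MH = Σ(aᵢdᵢ/nᵢ) / Σ(bᵢcᵢ/nᵢ), where nᵢ is the stratum total.
Stratum 1 (Low): n = 256; a·d/n = 76·70/256 = 20.7812; b·c/n = 91·19/256 = 6.7539
Stratum 2 (Middle): n = 335; a·d/n = 54·121/335 = 19.5045; b·c/n = 38·122/335 = 13.8388
Stratum 3 (High): n = 447; a·d/n = 186·125/447 = 52.0134; b·c/n = 16·120/447 = 4.2953
OR_MH = (20.7812 + 19.5045 + 52.0134) / (6.7539 + 13.8388 + 4.2953) = 92.2992 / 24.8880 = 3.70858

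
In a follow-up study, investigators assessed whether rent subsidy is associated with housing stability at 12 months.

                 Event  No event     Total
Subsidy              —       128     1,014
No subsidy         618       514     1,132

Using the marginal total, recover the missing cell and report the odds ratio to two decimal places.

5.76

The missing cell is in the exposed row: 1014 − 128 = 886.
So a = 886, b = 128, c = 618, d = 514.
OR = (a·d)/(b·c) = (886 × 514) / (128 × 618) = 455404 / 79104 = 5.75703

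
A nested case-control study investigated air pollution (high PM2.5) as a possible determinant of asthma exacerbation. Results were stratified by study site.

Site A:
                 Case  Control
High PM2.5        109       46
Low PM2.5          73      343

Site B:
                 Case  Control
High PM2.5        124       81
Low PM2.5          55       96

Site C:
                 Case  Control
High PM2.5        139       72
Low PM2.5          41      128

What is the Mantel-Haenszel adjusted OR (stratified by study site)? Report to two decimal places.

OR_MH = Σ(aᵢdᵢ/nᵢ) / Σ(bᵢcᵢ/nᵢ), where nᵢ is the stratum total.
Stratum 1 (Site A): n = 571; a·d/n = 109·343/571 = 65.4764; b·c/n = 46·73/571 = 5.8809
Stratum 2 (Site B): n = 356; a·d/n = 124·96/356 = 33.4382; b·c/n = 81·55/356 = 12.5140
Stratum 3 (Site C): n = 380; a·d/n = 139·128/380 = 46.8211; b·c/n = 72·41/380 = 7.7684
OR_MH = (65.4764 + 33.4382 + 46.8211) / (5.8809 + 12.5140 + 7.7684) = 145.7356 / 26.1634 = 5.57021

5.57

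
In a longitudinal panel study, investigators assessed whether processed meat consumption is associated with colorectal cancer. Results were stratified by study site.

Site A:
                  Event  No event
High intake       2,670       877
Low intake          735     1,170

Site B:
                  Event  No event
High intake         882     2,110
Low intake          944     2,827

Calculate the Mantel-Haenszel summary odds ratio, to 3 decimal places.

OR_MH = Σ(aᵢdᵢ/nᵢ) / Σ(bᵢcᵢ/nᵢ), where nᵢ is the stratum total.
Stratum 1 (Site A): n = 5452; a·d/n = 2670·1170/5452 = 572.9824; b·c/n = 877·735/5452 = 118.2309
Stratum 2 (Site B): n = 6763; a·d/n = 882·2827/6763 = 368.6846; b·c/n = 2110·944/6763 = 294.5202
OR_MH = (572.9824 + 368.6846) / (118.2309 + 294.5202) = 941.6670 / 412.7511 = 2.28144

2.281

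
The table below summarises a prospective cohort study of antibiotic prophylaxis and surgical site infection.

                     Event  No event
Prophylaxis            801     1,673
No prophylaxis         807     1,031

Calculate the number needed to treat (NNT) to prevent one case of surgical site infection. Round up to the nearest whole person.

Risk in treated group = 801/2474 = 0.32377; risk in control = 807/1838 = 0.43906.
Absolute risk reduction = 0.43906 − 0.32377 = 0.11530
NNT = 1 / ARR = 1 / 0.11530 = 8.673 → round up → 9

9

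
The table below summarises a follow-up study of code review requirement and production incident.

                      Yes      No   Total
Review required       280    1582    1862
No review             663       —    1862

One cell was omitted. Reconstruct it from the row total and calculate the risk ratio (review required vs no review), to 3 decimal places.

The missing cell is in the unexposed row: 1862 − 663 = 1199.
So a = 280, b = 1582, c = 663, d = 1199.
RR = [a/(a+b)] / [c/(c+d)] = (280/1862) / (663/1862) = 0.15038/0.35607 = 0.42232

0.422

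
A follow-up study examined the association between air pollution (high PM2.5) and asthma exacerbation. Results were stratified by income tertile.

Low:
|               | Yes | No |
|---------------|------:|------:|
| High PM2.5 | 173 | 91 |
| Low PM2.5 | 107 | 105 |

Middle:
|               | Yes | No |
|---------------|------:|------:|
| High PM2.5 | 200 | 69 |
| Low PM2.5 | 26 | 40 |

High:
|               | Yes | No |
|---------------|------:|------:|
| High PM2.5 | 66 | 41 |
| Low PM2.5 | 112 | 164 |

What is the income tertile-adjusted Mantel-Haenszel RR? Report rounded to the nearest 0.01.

1.47

RR_MH = Σ(aᵢ·n₀ᵢ/nᵢ) / Σ(cᵢ·n₁ᵢ/nᵢ), with n₁ᵢ = aᵢ+bᵢ (exposed), n₀ᵢ = cᵢ+dᵢ (unexposed), nᵢ = n₁ᵢ+n₀ᵢ.
Stratum 1 (Low): n₁ = 264, n₀ = 212, n = 476; a·n₀/n = 173·212/476 = 77.0504; c·n₁/n = 107·264/476 = 59.3445
Stratum 2 (Middle): n₁ = 269, n₀ = 66, n = 335; a·n₀/n = 200·66/335 = 39.4030; c·n₁/n = 26·269/335 = 20.8776
Stratum 3 (High): n₁ = 107, n₀ = 276, n = 383; a·n₀/n = 66·276/383 = 47.5614; c·n₁/n = 112·107/383 = 31.2898
RR_MH = (77.0504 + 39.4030 + 47.5614) / (59.3445 + 20.8776 + 31.2898) = 164.0148 / 111.5120 = 1.47083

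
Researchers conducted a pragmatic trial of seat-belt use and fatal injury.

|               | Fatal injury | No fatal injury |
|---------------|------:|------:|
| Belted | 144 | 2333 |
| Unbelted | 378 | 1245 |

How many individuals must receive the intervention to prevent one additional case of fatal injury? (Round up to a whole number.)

6

Risk in treated group = 144/2477 = 0.05813; risk in control = 378/1623 = 0.23290.
Absolute risk reduction = 0.23290 − 0.05813 = 0.17477
NNT = 1 / ARR = 1 / 0.17477 = 5.722 → round up → 6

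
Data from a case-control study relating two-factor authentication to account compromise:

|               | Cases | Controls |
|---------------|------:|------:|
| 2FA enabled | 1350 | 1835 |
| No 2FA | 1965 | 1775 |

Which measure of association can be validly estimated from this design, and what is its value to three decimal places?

Cells: a = 1350, b = 1835, c = 1965, d = 1775.
This is a case-control study: participants were sampled on outcome status, so risks in the source population cannot be estimated directly — relative risk is not valid here. The odds ratio is the appropriate measure.
OR = (a·d)/(b·c) = (1350 × 1775) / (1835 × 1965) = 2396250 / 3605775 = 0.66456

0.665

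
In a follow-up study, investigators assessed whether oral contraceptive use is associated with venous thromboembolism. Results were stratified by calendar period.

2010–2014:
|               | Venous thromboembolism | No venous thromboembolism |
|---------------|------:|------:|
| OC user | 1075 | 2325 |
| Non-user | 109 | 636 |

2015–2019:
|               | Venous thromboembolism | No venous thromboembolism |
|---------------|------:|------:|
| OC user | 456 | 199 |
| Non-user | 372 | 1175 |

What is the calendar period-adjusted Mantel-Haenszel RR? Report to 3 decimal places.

RR_MH = Σ(aᵢ·n₀ᵢ/nᵢ) / Σ(cᵢ·n₁ᵢ/nᵢ), with n₁ᵢ = aᵢ+bᵢ (exposed), n₀ᵢ = cᵢ+dᵢ (unexposed), nᵢ = n₁ᵢ+n₀ᵢ.
Stratum 1 (2010–2014): n₁ = 3400, n₀ = 745, n = 4145; a·n₀/n = 1075·745/4145 = 193.2147; c·n₁/n = 109·3400/4145 = 89.4089
Stratum 2 (2015–2019): n₁ = 655, n₀ = 1547, n = 2202; a·n₀/n = 456·1547/2202 = 320.3597; c·n₁/n = 372·655/2202 = 110.6540
RR_MH = (193.2147 + 320.3597) / (89.4089 + 110.6540) = 513.5744 / 200.0629 = 2.56706

2.567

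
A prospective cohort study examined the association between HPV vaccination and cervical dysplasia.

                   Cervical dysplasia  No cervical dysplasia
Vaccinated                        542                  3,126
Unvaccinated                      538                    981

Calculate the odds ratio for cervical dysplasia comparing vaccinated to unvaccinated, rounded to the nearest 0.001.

0.316

Cells: a = 542, b = 3126, c = 538, d = 981.
OR = (a·d)/(b·c) = (542 × 981) / (3126 × 538) = 531702 / 1681788 = 0.31615
Exposure is associated with lower odds of cervical dysplasia (OR = 0.32 < 1).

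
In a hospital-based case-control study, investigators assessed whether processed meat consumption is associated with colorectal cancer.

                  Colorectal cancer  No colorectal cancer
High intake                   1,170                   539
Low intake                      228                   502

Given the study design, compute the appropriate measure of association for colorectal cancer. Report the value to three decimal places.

Cells: a = 1170, b = 539, c = 228, d = 502.
This is a hospital-based case-control study: participants were sampled on outcome status, so risks in the source population cannot be estimated directly — relative risk is not valid here. The odds ratio is the appropriate measure.
OR = (a·d)/(b·c) = (1170 × 502) / (539 × 228) = 587340 / 122892 = 4.77932

4.779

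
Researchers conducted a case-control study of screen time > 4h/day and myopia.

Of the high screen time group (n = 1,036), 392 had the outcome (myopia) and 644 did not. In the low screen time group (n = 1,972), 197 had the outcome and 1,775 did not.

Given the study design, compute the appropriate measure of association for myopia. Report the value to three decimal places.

From the description: a = 392, b = 644, c = 197, d = 1775.
This is a case-control study: participants were sampled on outcome status, so risks in the source population cannot be estimated directly — relative risk is not valid here. The odds ratio is the appropriate measure.
OR = (a·d)/(b·c) = (392 × 1775) / (644 × 197) = 695800 / 126868 = 5.48444

5.484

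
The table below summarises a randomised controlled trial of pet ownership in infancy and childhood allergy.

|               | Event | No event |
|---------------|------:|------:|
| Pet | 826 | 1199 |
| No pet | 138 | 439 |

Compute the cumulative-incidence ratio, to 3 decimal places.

Cells: a = 826, b = 1199, c = 138, d = 439.
Risk in exposed = 826/2025 = 0.40790; risk in unexposed = 138/577 = 0.23917.
RR = 0.40790 / 0.23917 = 1.70550
The risk among the exposed is 1.71 times that among the unexposed.

1.706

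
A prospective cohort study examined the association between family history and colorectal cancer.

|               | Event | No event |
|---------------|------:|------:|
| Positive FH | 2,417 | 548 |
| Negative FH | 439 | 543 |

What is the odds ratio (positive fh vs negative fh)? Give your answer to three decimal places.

Cells: a = 2417, b = 548, c = 439, d = 543.
OR = (a·d)/(b·c) = (2417 × 543) / (548 × 439) = 1312431 / 240572 = 5.45546
The odds of colorectal cancer are about 5.46 times as high in the positive fh group.

5.455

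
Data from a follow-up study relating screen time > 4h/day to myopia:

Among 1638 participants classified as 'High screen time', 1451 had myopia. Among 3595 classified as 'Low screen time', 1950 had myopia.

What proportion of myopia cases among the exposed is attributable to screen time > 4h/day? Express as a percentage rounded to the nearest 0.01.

38.77

From the description: a = 1451, b = 187, c = 1950, d = 1645.
Risk in exposed = 1451/1638 = 0.88584; risk in unexposed = 1950/3595 = 0.54242.
RR = 0.88584/0.54242 = 1.63312
AR% = (RR − 1)/RR × 100 = (1.63312 − 1)/1.63312 × 100 = 38.7675%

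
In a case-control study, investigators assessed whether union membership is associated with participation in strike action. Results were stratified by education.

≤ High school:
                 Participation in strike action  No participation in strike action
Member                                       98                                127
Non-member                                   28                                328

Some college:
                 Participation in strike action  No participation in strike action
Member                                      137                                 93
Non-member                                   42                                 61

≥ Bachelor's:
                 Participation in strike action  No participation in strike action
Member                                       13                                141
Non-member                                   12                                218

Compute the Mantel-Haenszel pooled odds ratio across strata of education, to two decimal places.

OR_MH = Σ(aᵢdᵢ/nᵢ) / Σ(bᵢcᵢ/nᵢ), where nᵢ is the stratum total.
Stratum 1 (≤ High school): n = 581; a·d/n = 98·328/581 = 55.3253; b·c/n = 127·28/581 = 6.1205
Stratum 2 (Some college): n = 333; a·d/n = 137·61/333 = 25.0961; b·c/n = 93·42/333 = 11.7297
Stratum 3 (≥ Bachelor's): n = 384; a·d/n = 13·218/384 = 7.3802; b·c/n = 141·12/384 = 4.4062
OR_MH = (55.3253 + 25.0961 + 7.3802) / (6.1205 + 11.7297 + 4.4062) = 87.8016 / 22.2565 = 3.94499

3.94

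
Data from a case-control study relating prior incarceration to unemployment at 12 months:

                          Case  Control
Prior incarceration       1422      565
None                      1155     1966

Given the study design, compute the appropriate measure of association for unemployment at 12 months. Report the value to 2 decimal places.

Cells: a = 1422, b = 565, c = 1155, d = 1966.
This is a case-control study: participants were sampled on outcome status, so risks in the source population cannot be estimated directly — relative risk is not valid here. The odds ratio is the appropriate measure.
OR = (a·d)/(b·c) = (1422 × 1966) / (565 × 1155) = 2795652 / 652575 = 4.28403

4.28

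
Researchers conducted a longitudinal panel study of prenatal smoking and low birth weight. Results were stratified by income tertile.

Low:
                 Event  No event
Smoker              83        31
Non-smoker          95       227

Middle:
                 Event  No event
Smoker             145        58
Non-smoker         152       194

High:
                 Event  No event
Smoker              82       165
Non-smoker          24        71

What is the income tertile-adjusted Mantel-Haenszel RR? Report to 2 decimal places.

RR_MH = Σ(aᵢ·n₀ᵢ/nᵢ) / Σ(cᵢ·n₁ᵢ/nᵢ), with n₁ᵢ = aᵢ+bᵢ (exposed), n₀ᵢ = cᵢ+dᵢ (unexposed), nᵢ = n₁ᵢ+n₀ᵢ.
Stratum 1 (Low): n₁ = 114, n₀ = 322, n = 436; a·n₀/n = 83·322/436 = 61.2982; c·n₁/n = 95·114/436 = 24.8394
Stratum 2 (Middle): n₁ = 203, n₀ = 346, n = 549; a·n₀/n = 145·346/549 = 91.3843; c·n₁/n = 152·203/549 = 56.2040
Stratum 3 (High): n₁ = 247, n₀ = 95, n = 342; a·n₀/n = 82·95/342 = 22.7778; c·n₁/n = 24·247/342 = 17.3333
RR_MH = (61.2982 + 91.3843 + 22.7778) / (24.8394 + 56.2040 + 17.3333) = 175.4603 / 98.3768 = 1.78355

1.78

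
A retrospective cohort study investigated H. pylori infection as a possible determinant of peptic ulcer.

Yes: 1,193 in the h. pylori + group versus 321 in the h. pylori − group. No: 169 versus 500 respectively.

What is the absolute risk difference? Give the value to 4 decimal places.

From the description: a = 1193, b = 169, c = 321, d = 500.
Risk in exposed = 1193/1362 = 0.875918; risk in unexposed = 321/821 = 0.390987.
Risk difference = 0.875918 − 0.390987 = 0.484931

0.4849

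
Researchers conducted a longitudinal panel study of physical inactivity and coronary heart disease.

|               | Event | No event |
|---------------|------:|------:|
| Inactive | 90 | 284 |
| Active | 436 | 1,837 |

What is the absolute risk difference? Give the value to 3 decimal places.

0.049

Cells: a = 90, b = 284, c = 436, d = 1837.
Risk in exposed = 90/374 = 0.240642; risk in unexposed = 436/2273 = 0.191817.
Risk difference = 0.240642 − 0.191817 = 0.048825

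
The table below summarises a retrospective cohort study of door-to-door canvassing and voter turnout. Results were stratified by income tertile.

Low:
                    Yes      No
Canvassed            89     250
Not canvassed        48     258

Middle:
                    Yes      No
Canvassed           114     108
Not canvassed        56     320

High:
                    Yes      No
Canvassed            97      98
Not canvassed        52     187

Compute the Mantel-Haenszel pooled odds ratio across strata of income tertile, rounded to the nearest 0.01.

OR_MH = Σ(aᵢdᵢ/nᵢ) / Σ(bᵢcᵢ/nᵢ), where nᵢ is the stratum total.
Stratum 1 (Low): n = 645; a·d/n = 89·258/645 = 35.6000; b·c/n = 250·48/645 = 18.6047
Stratum 2 (Middle): n = 598; a·d/n = 114·320/598 = 61.0033; b·c/n = 108·56/598 = 10.1137
Stratum 3 (High): n = 434; a·d/n = 97·187/434 = 41.7949; b·c/n = 98·52/434 = 11.7419
OR_MH = (35.6000 + 61.0033 + 41.7949) / (18.6047 + 10.1137 + 11.7419) = 138.3983 / 40.4603 = 3.42059

3.42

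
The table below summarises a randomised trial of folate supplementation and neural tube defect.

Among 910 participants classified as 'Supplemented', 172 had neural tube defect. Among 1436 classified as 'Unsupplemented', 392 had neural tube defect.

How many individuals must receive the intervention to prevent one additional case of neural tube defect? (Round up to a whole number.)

12

Risk in treated group = 172/910 = 0.18901; risk in control = 392/1436 = 0.27298.
Absolute risk reduction = 0.27298 − 0.18901 = 0.08397
NNT = 1 / ARR = 1 / 0.08397 = 11.909 → round up → 12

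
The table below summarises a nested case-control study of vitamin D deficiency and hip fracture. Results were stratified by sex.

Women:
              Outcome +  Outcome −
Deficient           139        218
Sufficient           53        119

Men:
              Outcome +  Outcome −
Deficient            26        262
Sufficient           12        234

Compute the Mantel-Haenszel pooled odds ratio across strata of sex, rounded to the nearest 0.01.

OR_MH = Σ(aᵢdᵢ/nᵢ) / Σ(bᵢcᵢ/nᵢ), where nᵢ is the stratum total.
Stratum 1 (Women): n = 529; a·d/n = 139·119/529 = 31.2684; b·c/n = 218·53/529 = 21.8412
Stratum 2 (Men): n = 534; a·d/n = 26·234/534 = 11.3933; b·c/n = 262·12/534 = 5.8876
OR_MH = (31.2684 + 11.3933) / (21.8412 + 5.8876) = 42.6617 / 27.7289 = 1.53853

1.54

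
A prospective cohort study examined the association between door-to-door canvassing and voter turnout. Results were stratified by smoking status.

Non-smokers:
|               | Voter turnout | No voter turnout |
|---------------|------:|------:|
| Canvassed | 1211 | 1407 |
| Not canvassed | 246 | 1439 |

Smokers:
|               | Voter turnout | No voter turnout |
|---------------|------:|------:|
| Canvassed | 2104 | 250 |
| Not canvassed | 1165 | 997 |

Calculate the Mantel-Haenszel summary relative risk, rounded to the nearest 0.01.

RR_MH = Σ(aᵢ·n₀ᵢ/nᵢ) / Σ(cᵢ·n₁ᵢ/nᵢ), with n₁ᵢ = aᵢ+bᵢ (exposed), n₀ᵢ = cᵢ+dᵢ (unexposed), nᵢ = n₁ᵢ+n₀ᵢ.
Stratum 1 (Non-smokers): n₁ = 2618, n₀ = 1685, n = 4303; a·n₀/n = 1211·1685/4303 = 474.2122; c·n₁/n = 246·2618/4303 = 149.6695
Stratum 2 (Smokers): n₁ = 2354, n₀ = 2162, n = 4516; a·n₀/n = 2104·2162/4516 = 1007.2737; c·n₁/n = 1165·2354/4516 = 607.2653
RR_MH = (474.2122 + 1007.2737) / (149.6695 + 607.2653) = 1481.4859 / 756.9348 = 1.95722

1.96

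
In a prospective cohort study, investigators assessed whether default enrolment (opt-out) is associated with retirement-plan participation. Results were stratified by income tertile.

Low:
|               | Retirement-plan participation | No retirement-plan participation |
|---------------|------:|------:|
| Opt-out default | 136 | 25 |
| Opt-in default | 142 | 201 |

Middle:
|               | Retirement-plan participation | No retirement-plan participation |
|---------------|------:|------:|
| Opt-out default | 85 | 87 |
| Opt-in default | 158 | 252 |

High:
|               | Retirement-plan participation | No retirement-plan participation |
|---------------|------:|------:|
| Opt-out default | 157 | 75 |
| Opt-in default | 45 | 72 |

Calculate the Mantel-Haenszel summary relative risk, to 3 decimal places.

1.681

RR_MH = Σ(aᵢ·n₀ᵢ/nᵢ) / Σ(cᵢ·n₁ᵢ/nᵢ), with n₁ᵢ = aᵢ+bᵢ (exposed), n₀ᵢ = cᵢ+dᵢ (unexposed), nᵢ = n₁ᵢ+n₀ᵢ.
Stratum 1 (Low): n₁ = 161, n₀ = 343, n = 504; a·n₀/n = 136·343/504 = 92.5556; c·n₁/n = 142·161/504 = 45.3611
Stratum 2 (Middle): n₁ = 172, n₀ = 410, n = 582; a·n₀/n = 85·410/582 = 59.8797; c·n₁/n = 158·172/582 = 46.6942
Stratum 3 (High): n₁ = 232, n₀ = 117, n = 349; a·n₀/n = 157·117/349 = 52.6332; c·n₁/n = 45·232/349 = 29.9140
RR_MH = (92.5556 + 59.8797 + 52.6332) / (45.3611 + 46.6942 + 29.9140) = 205.0685 / 121.9693 = 1.68131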